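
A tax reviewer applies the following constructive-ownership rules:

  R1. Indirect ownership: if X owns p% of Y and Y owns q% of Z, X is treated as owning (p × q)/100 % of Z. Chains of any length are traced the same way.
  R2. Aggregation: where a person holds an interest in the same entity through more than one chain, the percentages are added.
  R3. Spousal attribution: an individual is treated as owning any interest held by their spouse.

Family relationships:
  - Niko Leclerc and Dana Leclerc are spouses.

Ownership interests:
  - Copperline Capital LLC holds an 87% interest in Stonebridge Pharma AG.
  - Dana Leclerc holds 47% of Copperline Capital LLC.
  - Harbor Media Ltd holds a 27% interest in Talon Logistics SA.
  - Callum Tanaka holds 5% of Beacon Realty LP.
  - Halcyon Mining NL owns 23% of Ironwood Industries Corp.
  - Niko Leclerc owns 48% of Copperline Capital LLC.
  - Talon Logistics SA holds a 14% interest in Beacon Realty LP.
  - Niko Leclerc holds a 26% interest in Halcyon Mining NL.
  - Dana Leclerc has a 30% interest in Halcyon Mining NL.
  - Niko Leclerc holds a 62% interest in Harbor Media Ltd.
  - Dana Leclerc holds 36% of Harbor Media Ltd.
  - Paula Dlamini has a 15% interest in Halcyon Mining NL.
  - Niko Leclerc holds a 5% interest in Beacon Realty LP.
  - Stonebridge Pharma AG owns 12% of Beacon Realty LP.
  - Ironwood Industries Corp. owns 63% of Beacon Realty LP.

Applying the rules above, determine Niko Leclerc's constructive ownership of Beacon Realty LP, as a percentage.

By spousal attribution (R3), Niko Leclerc is treated as also owning Dana Leclerc's interest in Harbor Media Ltd, giving 62% + 36% = 98%.
By spousal attribution (R3), Niko Leclerc is treated as also owning Dana Leclerc's interest in Copperline Capital LLC, giving 48% + 47% = 95%.
By spousal attribution (R3), Niko Leclerc is treated as also owning Dana Leclerc's interest in Halcyon Mining NL, giving 26% + 30% = 56%.
Chain via Harbor Media Ltd → Talon Logistics SA (R1): 98% × 27% × 14% = 3.7044% of Beacon Realty LP.
Chain via Copperline Capital LLC → Stonebridge Pharma AG (R1): 95% × 87% × 12% = 9.918% of Beacon Realty LP.
Chain via Halcyon Mining NL → Ironwood Industries Corp. (R1): 56% × 23% × 63% = 8.1144% of Beacon Realty LP.
Direct interest in Beacon Realty LP: 5%.
Aggregating (R2): 3.7044% + 9.918% + 8.1144% + 5% = 26.7368%.

26.7368%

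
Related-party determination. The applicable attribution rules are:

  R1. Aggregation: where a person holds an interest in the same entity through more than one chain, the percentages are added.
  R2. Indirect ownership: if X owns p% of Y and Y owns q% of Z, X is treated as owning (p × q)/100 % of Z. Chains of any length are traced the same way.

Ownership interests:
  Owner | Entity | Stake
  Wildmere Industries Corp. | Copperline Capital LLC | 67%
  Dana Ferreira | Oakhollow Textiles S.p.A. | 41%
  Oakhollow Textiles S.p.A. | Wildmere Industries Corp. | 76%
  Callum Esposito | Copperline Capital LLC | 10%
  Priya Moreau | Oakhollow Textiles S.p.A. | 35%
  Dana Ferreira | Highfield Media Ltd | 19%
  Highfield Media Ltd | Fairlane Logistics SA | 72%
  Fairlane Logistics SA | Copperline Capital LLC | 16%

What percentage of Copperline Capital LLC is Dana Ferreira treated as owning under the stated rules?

23.066%

Chain via Highfield Media Ltd → Fairlane Logistics SA (R2): 19% × 72% × 16% = 2.1888% of Copperline Capital LLC.
Chain via Oakhollow Textiles S.p.A. → Wildmere Industries Corp. (R2): 41% × 76% × 67% = 20.8772% of Copperline Capital LLC.
Aggregating (R1): 2.1888% + 20.8772% = 23.066%.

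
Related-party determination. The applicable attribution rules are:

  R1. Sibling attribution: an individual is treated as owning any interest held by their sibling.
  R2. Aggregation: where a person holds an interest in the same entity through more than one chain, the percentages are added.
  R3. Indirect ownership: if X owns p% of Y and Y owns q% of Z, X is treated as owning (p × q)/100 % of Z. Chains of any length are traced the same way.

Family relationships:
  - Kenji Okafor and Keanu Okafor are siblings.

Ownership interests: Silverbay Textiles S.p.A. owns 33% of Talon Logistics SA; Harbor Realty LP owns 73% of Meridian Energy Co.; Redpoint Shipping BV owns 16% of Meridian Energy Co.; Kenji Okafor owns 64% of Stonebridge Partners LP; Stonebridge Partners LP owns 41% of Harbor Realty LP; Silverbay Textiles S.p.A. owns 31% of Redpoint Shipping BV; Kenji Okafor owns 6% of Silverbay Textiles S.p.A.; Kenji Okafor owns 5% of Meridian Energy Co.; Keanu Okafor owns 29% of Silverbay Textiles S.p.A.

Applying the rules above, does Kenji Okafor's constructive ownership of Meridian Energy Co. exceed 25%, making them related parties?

By sibling attribution (R1), Kenji Okafor is treated as also owning Keanu Okafor's interest in Silverbay Textiles S.p.A, giving 6% + 29% = 35%.
Chain via Silverbay Textiles S.p.A. → Redpoint Shipping BV (R3): 35% × 31% × 16% = 1.736% of Meridian Energy Co.
Chain via Stonebridge Partners LP → Harbor Realty LP (R3): 64% × 41% × 73% = 19.1552% of Meridian Energy Co.
Direct interest in Meridian Energy Co: 5%.
Aggregating (R2): 1.736% + 19.1552% + 5% = 25.8912%.
25.8912% exceeds the 25% threshold, so Kenji is a related party to Meridian Energy Co.

Yes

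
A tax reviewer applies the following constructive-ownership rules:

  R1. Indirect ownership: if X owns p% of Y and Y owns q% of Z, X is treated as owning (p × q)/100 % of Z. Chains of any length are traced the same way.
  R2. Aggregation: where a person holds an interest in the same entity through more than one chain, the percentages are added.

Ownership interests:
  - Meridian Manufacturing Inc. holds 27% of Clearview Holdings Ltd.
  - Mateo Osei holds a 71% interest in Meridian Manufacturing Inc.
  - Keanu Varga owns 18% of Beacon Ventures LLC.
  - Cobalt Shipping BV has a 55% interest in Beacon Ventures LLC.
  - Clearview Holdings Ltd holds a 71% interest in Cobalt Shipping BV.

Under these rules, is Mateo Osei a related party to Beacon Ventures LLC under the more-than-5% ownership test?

Yes

Chain via Meridian Manufacturing Inc. → Clearview Holdings Ltd → Cobalt Shipping BV (R1): 71% × 27% × 71% × 55% = 7.485885% of Beacon Ventures LLC.
7.485885% exceeds the 5% threshold, so Mateo is a related party to Beacon Ventures LLC.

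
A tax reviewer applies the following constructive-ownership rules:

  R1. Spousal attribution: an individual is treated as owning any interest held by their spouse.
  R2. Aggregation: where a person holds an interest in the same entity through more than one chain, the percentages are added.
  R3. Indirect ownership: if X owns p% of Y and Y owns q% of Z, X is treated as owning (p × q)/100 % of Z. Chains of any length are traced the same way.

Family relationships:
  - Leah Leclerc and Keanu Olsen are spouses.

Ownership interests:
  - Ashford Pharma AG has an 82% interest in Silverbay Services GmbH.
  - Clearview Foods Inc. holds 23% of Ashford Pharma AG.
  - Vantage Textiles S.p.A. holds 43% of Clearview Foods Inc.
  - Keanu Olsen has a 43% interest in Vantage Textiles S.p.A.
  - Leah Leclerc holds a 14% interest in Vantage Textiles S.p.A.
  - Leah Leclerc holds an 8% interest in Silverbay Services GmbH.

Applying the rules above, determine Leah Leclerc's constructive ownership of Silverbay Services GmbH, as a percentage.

12.622586%

By spousal attribution (R1), Leah Leclerc is treated as also owning Keanu Olsen's interest in Vantage Textiles S.p.A, giving 14% + 43% = 57%.
Chain via Vantage Textiles S.p.A. → Clearview Foods Inc. → Ashford Pharma AG (R3): 57% × 43% × 23% × 82% = 4.622586% of Silverbay Services GmbH.
Direct interest in Silverbay Services GmbH: 8%.
Aggregating (R2): 4.622586% + 8% = 12.622586%.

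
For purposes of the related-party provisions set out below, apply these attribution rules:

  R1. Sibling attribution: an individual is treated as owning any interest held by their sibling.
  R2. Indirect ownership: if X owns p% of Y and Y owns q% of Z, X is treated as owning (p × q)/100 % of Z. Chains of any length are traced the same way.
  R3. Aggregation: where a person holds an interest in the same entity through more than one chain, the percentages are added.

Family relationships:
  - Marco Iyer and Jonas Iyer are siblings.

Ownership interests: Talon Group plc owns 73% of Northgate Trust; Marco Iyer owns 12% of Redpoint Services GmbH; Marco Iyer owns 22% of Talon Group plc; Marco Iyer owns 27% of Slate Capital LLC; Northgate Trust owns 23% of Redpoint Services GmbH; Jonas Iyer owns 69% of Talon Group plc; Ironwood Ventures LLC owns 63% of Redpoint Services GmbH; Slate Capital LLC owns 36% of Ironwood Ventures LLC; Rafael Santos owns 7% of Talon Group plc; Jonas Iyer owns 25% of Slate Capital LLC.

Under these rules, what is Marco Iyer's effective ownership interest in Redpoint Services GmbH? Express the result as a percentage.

By sibling attribution (R1), Marco Iyer is treated as also owning Jonas Iyer's interest in Slate Capital LLC, giving 27% + 25% = 52%.
By sibling attribution (R1), Marco Iyer is treated as also owning Jonas Iyer's interest in Talon Group plc, giving 22% + 69% = 91%.
Chain via Slate Capital LLC → Ironwood Ventures LLC (R2): 52% × 36% × 63% = 11.7936% of Redpoint Services GmbH.
Chain via Talon Group plc → Northgate Trust (R2): 91% × 73% × 23% = 15.2789% of Redpoint Services GmbH.
Direct interest in Redpoint Services GmbH: 12%.
Aggregating (R3): 11.7936% + 15.2789% + 12% = 39.0725%.

39.0725%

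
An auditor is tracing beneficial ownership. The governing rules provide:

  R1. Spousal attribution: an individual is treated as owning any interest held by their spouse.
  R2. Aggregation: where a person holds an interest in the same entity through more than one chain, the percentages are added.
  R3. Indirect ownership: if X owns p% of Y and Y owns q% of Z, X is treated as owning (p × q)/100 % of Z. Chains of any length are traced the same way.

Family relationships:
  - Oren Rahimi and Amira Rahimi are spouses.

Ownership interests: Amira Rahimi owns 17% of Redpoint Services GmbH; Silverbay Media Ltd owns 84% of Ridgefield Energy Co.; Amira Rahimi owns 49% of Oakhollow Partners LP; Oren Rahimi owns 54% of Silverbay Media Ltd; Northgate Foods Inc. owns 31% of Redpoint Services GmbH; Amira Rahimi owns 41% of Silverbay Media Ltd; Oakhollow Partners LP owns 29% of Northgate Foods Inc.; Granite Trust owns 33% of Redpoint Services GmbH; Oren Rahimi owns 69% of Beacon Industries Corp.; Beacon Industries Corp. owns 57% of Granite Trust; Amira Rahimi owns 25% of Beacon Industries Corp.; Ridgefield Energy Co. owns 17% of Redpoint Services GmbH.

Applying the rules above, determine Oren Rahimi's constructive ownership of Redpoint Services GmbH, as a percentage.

By spousal attribution (R1), Oren Rahimi is treated as also owning Amira Rahimi's interest in Beacon Industries Corp, giving 69% + 25% = 94%.
By spousal attribution (R1), Oren Rahimi is treated as also owning Amira Rahimi's interest in Silverbay Media Ltd, giving 54% + 41% = 95%.
By spousal attribution (R1), Oren Rahimi is treated as owning Amira Rahimi's 49% interest in Oakhollow Partners LP.
By spousal attribution (R1), Oren Rahimi is treated as owning Amira Rahimi's 17% interest in Redpoint Services GmbH.
Chain via Beacon Industries Corp. → Granite Trust (R3): 94% × 57% × 33% = 17.6814% of Redpoint Services GmbH.
Chain via Silverbay Media Ltd → Ridgefield Energy Co. (R3): 95% × 84% × 17% = 13.566% of Redpoint Services GmbH.
Chain via Oakhollow Partners LP → Northgate Foods Inc. (R3): 49% × 29% × 31% = 4.4051% of Redpoint Services GmbH.
Direct interest in Redpoint Services GmbH: 17%.
Aggregating (R2): 17.6814% + 13.566% + 4.4051% + 17% = 52.6525%.

52.6525%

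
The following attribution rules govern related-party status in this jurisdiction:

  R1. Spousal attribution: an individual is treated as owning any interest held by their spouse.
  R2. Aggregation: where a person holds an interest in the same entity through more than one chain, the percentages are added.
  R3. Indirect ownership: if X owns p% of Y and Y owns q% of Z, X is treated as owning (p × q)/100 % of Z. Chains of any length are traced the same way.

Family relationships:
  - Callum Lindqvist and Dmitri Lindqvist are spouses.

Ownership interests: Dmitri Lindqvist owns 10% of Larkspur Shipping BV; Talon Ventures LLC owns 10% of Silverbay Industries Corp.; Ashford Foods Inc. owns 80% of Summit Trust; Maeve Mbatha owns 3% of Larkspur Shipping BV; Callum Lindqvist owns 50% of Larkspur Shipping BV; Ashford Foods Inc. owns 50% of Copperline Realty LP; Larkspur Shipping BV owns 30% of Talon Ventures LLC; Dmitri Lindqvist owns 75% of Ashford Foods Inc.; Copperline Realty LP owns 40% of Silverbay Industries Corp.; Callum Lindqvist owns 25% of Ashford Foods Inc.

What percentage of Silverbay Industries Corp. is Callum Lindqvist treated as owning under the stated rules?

21.8%

By spousal attribution (R1), Callum Lindqvist is treated as also owning Dmitri Lindqvist's interest in Ashford Foods Inc, giving 25% + 75% = 100%.
By spousal attribution (R1), Callum Lindqvist is treated as also owning Dmitri Lindqvist's interest in Larkspur Shipping BV, giving 50% + 10% = 60%.
Chain via Ashford Foods Inc. → Copperline Realty LP (R3): 100% × 50% × 40% = 20% of Silverbay Industries Corp.
Chain via Larkspur Shipping BV → Talon Ventures LLC (R3): 60% × 30% × 10% = 1.8% of Silverbay Industries Corp.
Aggregating (R2): 20% + 1.8% = 21.8%.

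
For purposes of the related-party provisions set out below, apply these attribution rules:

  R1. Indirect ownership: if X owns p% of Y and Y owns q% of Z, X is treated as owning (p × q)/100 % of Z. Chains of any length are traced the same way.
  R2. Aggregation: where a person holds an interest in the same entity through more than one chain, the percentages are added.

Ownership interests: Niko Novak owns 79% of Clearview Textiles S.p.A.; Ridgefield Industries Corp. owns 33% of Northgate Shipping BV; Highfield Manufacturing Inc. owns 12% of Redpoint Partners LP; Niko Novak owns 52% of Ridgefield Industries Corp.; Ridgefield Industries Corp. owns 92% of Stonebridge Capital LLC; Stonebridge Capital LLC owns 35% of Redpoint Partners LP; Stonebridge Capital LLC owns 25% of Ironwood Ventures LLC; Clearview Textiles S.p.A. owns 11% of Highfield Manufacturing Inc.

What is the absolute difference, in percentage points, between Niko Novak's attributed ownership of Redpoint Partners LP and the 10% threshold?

7.7868

Chain via Clearview Textiles S.p.A. → Highfield Manufacturing Inc. (R1): 79% × 11% × 12% = 1.0428% of Redpoint Partners LP.
Chain via Ridgefield Industries Corp. → Stonebridge Capital LLC (R1): 52% × 92% × 35% = 16.744% of Redpoint Partners LP.
Aggregating (R2): 1.0428% + 16.744% = 17.7868%.
17.7868% exceeds the 10% threshold by 7.7868 percentage points.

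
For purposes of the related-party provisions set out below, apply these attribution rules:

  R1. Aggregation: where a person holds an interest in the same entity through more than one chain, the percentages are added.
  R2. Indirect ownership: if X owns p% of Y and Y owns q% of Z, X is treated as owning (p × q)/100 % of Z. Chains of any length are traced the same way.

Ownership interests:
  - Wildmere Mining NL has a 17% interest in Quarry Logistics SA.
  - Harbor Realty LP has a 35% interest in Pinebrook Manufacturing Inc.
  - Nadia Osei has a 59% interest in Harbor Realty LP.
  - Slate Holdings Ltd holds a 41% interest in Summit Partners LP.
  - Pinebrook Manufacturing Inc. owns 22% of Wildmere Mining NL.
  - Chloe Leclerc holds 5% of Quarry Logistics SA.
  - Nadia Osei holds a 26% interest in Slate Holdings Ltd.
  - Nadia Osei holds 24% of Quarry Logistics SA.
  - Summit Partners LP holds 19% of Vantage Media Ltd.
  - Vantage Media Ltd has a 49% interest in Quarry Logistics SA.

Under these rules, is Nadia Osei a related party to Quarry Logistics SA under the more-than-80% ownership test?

No

Chain via Harbor Realty LP → Pinebrook Manufacturing Inc. → Wildmere Mining NL (R2): 59% × 35% × 22% × 17% = 0.77231% of Quarry Logistics SA.
Chain via Slate Holdings Ltd → Summit Partners LP → Vantage Media Ltd (R2): 26% × 41% × 19% × 49% = 0.992446% of Quarry Logistics SA.
Direct interest in Quarry Logistics SA: 24%.
Aggregating (R1): 0.77231% + 0.992446% + 24% = 25.764756%.
25.764756% does not exceed the 80% threshold, so Nadia is not a related party to Quarry Logistics SA.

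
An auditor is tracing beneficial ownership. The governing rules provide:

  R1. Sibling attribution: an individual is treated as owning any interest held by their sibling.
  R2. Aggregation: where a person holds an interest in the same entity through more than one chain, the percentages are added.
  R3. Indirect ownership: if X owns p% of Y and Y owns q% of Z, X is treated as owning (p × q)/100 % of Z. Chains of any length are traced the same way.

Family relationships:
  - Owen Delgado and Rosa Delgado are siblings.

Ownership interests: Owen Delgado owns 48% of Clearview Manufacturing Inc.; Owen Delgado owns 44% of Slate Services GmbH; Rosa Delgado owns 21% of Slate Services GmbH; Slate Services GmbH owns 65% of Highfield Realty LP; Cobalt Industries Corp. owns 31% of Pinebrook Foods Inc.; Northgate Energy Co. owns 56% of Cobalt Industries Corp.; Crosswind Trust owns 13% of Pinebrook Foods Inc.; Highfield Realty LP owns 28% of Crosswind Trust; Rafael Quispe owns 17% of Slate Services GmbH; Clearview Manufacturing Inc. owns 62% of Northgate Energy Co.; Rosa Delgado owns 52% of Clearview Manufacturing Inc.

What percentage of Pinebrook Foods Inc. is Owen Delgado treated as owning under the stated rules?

By sibling attribution (R1), Owen Delgado is treated as also owning Rosa Delgado's interest in Clearview Manufacturing Inc, giving 48% + 52% = 100%.
By sibling attribution (R1), Owen Delgado is treated as also owning Rosa Delgado's interest in Slate Services GmbH, giving 44% + 21% = 65%.
Chain via Clearview Manufacturing Inc. → Northgate Energy Co. → Cobalt Industries Corp. (R3): 100% × 62% × 56% × 31% = 10.7632% of Pinebrook Foods Inc.
Chain via Slate Services GmbH → Highfield Realty LP → Crosswind Trust (R3): 65% × 65% × 28% × 13% = 1.5379% of Pinebrook Foods Inc.
Aggregating (R2): 10.7632% + 1.5379% = 12.3011%.

12.3011%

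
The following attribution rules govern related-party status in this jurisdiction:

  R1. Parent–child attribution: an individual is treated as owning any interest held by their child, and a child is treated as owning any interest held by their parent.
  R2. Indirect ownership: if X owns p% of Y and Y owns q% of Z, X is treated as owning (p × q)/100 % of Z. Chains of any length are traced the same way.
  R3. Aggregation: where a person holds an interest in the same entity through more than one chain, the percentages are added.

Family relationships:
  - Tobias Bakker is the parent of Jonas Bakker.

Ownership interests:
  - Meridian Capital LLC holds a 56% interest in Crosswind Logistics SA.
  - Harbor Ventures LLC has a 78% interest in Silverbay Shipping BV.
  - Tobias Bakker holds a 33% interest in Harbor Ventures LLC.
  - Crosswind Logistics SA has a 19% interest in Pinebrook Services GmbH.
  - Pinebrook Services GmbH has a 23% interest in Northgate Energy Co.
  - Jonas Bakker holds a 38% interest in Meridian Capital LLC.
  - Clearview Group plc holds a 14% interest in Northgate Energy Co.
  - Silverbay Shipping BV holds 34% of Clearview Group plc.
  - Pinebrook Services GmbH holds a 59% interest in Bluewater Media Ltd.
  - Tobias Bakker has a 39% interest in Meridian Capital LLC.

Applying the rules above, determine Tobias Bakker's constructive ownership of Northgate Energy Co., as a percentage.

3.109568%

By parent–child attribution (R1), Tobias Bakker is treated as also owning Jonas Bakker's interest in Meridian Capital LLC, giving 39% + 38% = 77%.
Chain via Meridian Capital LLC → Crosswind Logistics SA → Pinebrook Services GmbH (R2): 77% × 56% × 19% × 23% = 1.884344% of Northgate Energy Co.
Chain via Harbor Ventures LLC → Silverbay Shipping BV → Clearview Group plc (R2): 33% × 78% × 34% × 14% = 1.225224% of Northgate Energy Co.
Aggregating (R3): 1.884344% + 1.225224% = 3.109568%.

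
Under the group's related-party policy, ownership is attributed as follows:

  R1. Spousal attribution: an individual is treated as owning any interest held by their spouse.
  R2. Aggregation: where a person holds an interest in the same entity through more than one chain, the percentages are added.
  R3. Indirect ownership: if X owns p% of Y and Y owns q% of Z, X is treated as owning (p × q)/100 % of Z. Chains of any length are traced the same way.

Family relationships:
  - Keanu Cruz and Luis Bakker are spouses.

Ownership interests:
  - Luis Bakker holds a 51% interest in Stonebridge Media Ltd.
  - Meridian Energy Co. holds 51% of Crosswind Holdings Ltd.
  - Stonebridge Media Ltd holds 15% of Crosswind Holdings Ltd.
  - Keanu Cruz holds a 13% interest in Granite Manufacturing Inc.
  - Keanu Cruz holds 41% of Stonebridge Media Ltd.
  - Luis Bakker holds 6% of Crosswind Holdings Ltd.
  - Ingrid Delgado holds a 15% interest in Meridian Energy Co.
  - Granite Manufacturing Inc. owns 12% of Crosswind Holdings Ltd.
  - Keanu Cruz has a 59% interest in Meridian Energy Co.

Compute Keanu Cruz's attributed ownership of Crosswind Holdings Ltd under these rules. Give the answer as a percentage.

51.45%

By spousal attribution (R1), Keanu Cruz is treated as also owning Luis Bakker's interest in Stonebridge Media Ltd, giving 41% + 51% = 92%.
By spousal attribution (R1), Keanu Cruz is treated as owning Luis Bakker's 6% interest in Crosswind Holdings Ltd.
Chain via Stonebridge Media Ltd (R3): 92% × 15% = 13.8% of Crosswind Holdings Ltd.
Chain via Meridian Energy Co. (R3): 59% × 51% = 30.09% of Crosswind Holdings Ltd.
Chain via Granite Manufacturing Inc. (R3): 13% × 12% = 1.56% of Crosswind Holdings Ltd.
Direct interest in Crosswind Holdings Ltd: 6%.
Aggregating (R2): 13.8% + 30.09% + 1.56% + 6% = 51.45%.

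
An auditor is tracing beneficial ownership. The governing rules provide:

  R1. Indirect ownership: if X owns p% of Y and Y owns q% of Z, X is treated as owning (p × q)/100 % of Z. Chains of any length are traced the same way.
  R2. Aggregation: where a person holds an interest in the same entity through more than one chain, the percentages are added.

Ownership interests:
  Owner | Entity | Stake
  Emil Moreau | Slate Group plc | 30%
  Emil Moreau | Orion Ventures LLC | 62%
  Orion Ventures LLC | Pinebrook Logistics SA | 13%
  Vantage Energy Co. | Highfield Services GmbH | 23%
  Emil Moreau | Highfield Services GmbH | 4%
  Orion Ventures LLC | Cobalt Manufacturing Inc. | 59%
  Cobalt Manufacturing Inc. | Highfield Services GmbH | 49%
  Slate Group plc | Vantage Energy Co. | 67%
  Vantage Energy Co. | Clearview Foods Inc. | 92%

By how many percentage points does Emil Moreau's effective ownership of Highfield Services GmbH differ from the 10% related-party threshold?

Chain via Orion Ventures LLC → Cobalt Manufacturing Inc. (R1): 62% × 59% × 49% = 17.9242% of Highfield Services GmbH.
Chain via Slate Group plc → Vantage Energy Co. (R1): 30% × 67% × 23% = 4.623% of Highfield Services GmbH.
Direct interest in Highfield Services GmbH: 4%.
Aggregating (R2): 17.9242% + 4.623% + 4% = 26.5472%.
26.5472% exceeds the 10% threshold by 16.5472 percentage points.

16.5472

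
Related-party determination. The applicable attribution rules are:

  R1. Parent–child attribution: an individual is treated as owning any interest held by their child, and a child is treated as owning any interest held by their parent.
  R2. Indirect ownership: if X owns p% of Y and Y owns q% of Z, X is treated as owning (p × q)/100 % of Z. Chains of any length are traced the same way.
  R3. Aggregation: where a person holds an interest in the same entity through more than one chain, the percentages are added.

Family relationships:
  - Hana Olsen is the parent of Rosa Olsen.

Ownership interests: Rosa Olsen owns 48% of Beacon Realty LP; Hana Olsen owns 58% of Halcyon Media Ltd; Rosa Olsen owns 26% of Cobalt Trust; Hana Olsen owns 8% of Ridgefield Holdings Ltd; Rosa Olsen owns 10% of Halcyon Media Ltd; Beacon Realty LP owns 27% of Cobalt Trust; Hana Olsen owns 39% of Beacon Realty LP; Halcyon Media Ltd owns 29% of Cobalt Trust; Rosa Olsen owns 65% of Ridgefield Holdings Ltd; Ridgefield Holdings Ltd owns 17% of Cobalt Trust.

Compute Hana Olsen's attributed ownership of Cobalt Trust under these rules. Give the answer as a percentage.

81.62%

By parent–child attribution (R1), Hana Olsen is treated as also owning Rosa Olsen's interest in Ridgefield Holdings Ltd, giving 8% + 65% = 73%.
By parent–child attribution (R1), Hana Olsen is treated as also owning Rosa Olsen's interest in Beacon Realty LP, giving 39% + 48% = 87%.
By parent–child attribution (R1), Hana Olsen is treated as also owning Rosa Olsen's interest in Halcyon Media Ltd, giving 58% + 10% = 68%.
By parent–child attribution (R1), Hana Olsen is treated as owning Rosa Olsen's 26% interest in Cobalt Trust.
Chain via Ridgefield Holdings Ltd (R2): 73% × 17% = 12.41% of Cobalt Trust.
Chain via Beacon Realty LP (R2): 87% × 27% = 23.49% of Cobalt Trust.
Chain via Halcyon Media Ltd (R2): 68% × 29% = 19.72% of Cobalt Trust.
Direct interest in Cobalt Trust: 26%.
Aggregating (R3): 12.41% + 23.49% + 19.72% + 26% = 81.62%.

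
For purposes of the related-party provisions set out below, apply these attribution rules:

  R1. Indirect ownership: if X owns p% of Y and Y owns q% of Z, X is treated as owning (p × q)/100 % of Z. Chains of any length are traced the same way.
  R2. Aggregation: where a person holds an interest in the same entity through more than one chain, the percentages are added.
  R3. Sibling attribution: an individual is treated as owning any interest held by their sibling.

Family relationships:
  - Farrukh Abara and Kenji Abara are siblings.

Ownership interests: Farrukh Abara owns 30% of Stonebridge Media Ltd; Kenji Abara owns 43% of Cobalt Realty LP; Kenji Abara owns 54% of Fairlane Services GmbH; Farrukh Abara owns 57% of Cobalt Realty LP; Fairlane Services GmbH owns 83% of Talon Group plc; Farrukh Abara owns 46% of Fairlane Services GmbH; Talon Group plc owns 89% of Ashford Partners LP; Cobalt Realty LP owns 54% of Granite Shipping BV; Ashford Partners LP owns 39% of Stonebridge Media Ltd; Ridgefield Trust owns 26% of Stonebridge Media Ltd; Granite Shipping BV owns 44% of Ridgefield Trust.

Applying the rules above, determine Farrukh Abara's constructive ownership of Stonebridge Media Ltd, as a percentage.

64.9869%

By sibling attribution (R3), Farrukh Abara is treated as also owning Kenji Abara's interest in Cobalt Realty LP, giving 57% + 43% = 100%.
By sibling attribution (R3), Farrukh Abara is treated as also owning Kenji Abara's interest in Fairlane Services GmbH, giving 46% + 54% = 100%.
Chain via Cobalt Realty LP → Granite Shipping BV → Ridgefield Trust (R1): 100% × 54% × 44% × 26% = 6.1776% of Stonebridge Media Ltd.
Chain via Fairlane Services GmbH → Talon Group plc → Ashford Partners LP (R1): 100% × 83% × 89% × 39% = 28.8093% of Stonebridge Media Ltd.
Direct interest in Stonebridge Media Ltd: 30%.
Aggregating (R2): 6.1776% + 28.8093% + 30% = 64.9869%.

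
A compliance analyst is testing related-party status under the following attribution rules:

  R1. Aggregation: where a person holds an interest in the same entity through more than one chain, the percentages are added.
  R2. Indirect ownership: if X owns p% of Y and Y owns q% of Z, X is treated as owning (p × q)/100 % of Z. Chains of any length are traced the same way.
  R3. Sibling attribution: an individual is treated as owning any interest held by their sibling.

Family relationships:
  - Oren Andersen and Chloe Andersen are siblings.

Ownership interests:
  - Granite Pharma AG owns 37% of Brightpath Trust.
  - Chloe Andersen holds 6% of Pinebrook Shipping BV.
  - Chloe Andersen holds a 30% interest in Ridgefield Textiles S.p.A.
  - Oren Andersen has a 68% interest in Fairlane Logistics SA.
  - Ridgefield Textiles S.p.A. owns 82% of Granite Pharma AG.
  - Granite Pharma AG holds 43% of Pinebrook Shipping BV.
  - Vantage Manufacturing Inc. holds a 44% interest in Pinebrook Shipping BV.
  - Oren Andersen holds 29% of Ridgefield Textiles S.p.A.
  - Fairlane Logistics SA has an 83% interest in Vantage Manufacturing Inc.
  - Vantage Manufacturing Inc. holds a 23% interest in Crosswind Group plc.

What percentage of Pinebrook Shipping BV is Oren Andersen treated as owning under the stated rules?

By sibling attribution (R3), Oren Andersen is treated as also owning Chloe Andersen's interest in Ridgefield Textiles S.p.A, giving 29% + 30% = 59%.
By sibling attribution (R3), Oren Andersen is treated as owning Chloe Andersen's 6% interest in Pinebrook Shipping BV.
Chain via Fairlane Logistics SA → Vantage Manufacturing Inc. (R2): 68% × 83% × 44% = 24.8336% of Pinebrook Shipping BV.
Chain via Ridgefield Textiles S.p.A. → Granite Pharma AG (R2): 59% × 82% × 43% = 20.8034% of Pinebrook Shipping BV.
Direct interest in Pinebrook Shipping BV: 6%.
Aggregating (R1): 24.8336% + 20.8034% + 6% = 51.637%.

51.637%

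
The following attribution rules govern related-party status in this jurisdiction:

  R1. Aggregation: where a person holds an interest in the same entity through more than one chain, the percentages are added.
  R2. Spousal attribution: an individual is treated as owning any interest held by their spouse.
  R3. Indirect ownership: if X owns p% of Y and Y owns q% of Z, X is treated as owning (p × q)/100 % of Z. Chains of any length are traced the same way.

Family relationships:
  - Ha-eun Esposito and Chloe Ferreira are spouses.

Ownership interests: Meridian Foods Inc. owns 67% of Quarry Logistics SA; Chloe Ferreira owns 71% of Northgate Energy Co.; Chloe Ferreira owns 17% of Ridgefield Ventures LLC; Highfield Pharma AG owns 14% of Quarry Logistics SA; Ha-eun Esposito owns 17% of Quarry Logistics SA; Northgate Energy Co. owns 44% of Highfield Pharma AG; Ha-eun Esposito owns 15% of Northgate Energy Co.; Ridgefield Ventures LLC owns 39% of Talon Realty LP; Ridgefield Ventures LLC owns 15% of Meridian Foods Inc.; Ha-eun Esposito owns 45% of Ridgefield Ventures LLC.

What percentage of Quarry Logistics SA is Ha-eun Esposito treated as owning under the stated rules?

By spousal attribution (R2), Ha-eun Esposito is treated as also owning Chloe Ferreira's interest in Northgate Energy Co, giving 15% + 71% = 86%.
By spousal attribution (R2), Ha-eun Esposito is treated as also owning Chloe Ferreira's interest in Ridgefield Ventures LLC, giving 45% + 17% = 62%.
Chain via Northgate Energy Co. → Highfield Pharma AG (R3): 86% × 44% × 14% = 5.2976% of Quarry Logistics SA.
Chain via Ridgefield Ventures LLC → Meridian Foods Inc. (R3): 62% × 15% × 67% = 6.231% of Quarry Logistics SA.
Direct interest in Quarry Logistics SA: 17%.
Aggregating (R1): 5.2976% + 6.231% + 17% = 28.5286%.

28.5286%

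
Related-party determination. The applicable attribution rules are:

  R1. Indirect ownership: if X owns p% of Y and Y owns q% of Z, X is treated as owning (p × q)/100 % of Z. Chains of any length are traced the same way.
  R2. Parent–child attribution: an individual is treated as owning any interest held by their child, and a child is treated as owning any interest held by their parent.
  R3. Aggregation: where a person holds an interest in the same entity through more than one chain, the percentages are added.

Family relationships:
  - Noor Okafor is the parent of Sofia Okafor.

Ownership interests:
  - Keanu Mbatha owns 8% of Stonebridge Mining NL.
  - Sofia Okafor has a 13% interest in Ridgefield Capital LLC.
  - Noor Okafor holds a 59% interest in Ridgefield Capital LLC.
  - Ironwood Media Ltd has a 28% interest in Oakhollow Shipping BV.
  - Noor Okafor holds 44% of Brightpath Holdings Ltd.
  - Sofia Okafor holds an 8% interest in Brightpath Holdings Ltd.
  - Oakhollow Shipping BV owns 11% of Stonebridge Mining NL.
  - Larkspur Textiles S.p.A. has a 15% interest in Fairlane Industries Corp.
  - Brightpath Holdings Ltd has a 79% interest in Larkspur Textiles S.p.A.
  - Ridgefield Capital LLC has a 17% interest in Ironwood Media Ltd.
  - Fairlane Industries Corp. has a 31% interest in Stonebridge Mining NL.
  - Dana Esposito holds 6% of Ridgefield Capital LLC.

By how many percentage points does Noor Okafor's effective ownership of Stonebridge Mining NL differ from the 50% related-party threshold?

47.712788

By parent–child attribution (R2), Noor Okafor is treated as also owning Sofia Okafor's interest in Brightpath Holdings Ltd, giving 44% + 8% = 52%.
By parent–child attribution (R2), Noor Okafor is treated as also owning Sofia Okafor's interest in Ridgefield Capital LLC, giving 59% + 13% = 72%.
Chain via Brightpath Holdings Ltd → Larkspur Textiles S.p.A. → Fairlane Industries Corp. (R1): 52% × 79% × 15% × 31% = 1.91022% of Stonebridge Mining NL.
Chain via Ridgefield Capital LLC → Ironwood Media Ltd → Oakhollow Shipping BV (R1): 72% × 17% × 28% × 11% = 0.376992% of Stonebridge Mining NL.
Aggregating (R3): 1.91022% + 0.376992% = 2.287212%.
2.287212% falls short of the 50% threshold by 47.712788 percentage points.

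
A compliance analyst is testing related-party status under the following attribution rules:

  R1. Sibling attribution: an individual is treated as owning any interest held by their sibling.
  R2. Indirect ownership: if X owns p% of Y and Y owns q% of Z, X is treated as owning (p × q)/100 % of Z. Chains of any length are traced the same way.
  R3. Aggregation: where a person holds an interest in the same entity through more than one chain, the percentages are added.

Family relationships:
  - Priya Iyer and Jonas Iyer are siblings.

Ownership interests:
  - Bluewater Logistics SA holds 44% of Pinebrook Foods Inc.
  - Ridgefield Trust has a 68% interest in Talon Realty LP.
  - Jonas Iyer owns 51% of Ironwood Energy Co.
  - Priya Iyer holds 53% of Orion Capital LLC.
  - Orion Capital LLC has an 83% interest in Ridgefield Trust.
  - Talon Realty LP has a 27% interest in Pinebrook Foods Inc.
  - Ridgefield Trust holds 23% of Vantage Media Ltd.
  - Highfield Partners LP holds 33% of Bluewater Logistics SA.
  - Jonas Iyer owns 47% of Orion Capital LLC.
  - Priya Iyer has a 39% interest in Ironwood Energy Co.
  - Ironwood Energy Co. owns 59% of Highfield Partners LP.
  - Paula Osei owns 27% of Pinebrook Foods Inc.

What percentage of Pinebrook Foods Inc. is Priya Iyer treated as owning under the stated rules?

22.94892%

By sibling attribution (R1), Priya Iyer is treated as also owning Jonas Iyer's interest in Orion Capital LLC, giving 53% + 47% = 100%.
By sibling attribution (R1), Priya Iyer is treated as also owning Jonas Iyer's interest in Ironwood Energy Co, giving 39% + 51% = 90%.
Chain via Orion Capital LLC → Ridgefield Trust → Talon Realty LP (R2): 100% × 83% × 68% × 27% = 15.2388% of Pinebrook Foods Inc.
Chain via Ironwood Energy Co. → Highfield Partners LP → Bluewater Logistics SA (R2): 90% × 59% × 33% × 44% = 7.71012% of Pinebrook Foods Inc.
Aggregating (R3): 15.2388% + 7.71012% = 22.94892%.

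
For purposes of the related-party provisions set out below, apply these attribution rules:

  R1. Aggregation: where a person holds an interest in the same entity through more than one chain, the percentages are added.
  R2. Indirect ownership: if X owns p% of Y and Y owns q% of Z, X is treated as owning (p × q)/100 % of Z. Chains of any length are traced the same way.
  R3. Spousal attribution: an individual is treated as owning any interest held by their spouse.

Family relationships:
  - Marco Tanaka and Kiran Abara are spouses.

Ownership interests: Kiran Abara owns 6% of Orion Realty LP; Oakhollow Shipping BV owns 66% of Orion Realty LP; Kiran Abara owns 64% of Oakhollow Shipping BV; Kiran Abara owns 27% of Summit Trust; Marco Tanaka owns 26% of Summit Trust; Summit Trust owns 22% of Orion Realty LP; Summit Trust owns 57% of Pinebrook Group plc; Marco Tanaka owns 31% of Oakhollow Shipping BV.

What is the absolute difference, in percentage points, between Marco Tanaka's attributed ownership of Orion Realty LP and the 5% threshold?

75.36

By spousal attribution (R3), Marco Tanaka is treated as also owning Kiran Abara's interest in Summit Trust, giving 26% + 27% = 53%.
By spousal attribution (R3), Marco Tanaka is treated as also owning Kiran Abara's interest in Oakhollow Shipping BV, giving 31% + 64% = 95%.
By spousal attribution (R3), Marco Tanaka is treated as owning Kiran Abara's 6% interest in Orion Realty LP.
Chain via Summit Trust (R2): 53% × 22% = 11.66% of Orion Realty LP.
Chain via Oakhollow Shipping BV (R2): 95% × 66% = 62.7% of Orion Realty LP.
Direct interest in Orion Realty LP: 6%.
Aggregating (R1): 11.66% + 62.7% + 6% = 80.36%.
80.36% exceeds the 5% threshold by 75.36 percentage points.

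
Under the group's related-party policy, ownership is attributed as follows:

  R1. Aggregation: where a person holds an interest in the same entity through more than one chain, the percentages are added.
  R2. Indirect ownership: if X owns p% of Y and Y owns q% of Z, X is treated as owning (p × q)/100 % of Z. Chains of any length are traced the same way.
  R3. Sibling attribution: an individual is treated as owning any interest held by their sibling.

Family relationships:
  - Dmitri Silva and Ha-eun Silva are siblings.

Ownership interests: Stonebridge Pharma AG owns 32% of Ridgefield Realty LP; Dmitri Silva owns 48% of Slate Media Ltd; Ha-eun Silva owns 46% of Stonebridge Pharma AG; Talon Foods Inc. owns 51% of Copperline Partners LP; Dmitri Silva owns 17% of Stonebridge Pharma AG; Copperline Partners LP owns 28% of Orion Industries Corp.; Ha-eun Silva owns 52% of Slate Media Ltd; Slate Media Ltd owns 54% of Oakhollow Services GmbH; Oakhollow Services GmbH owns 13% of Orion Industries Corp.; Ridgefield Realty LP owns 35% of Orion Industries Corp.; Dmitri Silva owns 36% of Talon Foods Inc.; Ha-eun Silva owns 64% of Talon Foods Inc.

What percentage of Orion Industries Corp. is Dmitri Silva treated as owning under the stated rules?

By sibling attribution (R3), Dmitri Silva is treated as also owning Ha-eun Silva's interest in Stonebridge Pharma AG, giving 17% + 46% = 63%.
By sibling attribution (R3), Dmitri Silva is treated as also owning Ha-eun Silva's interest in Slate Media Ltd, giving 48% + 52% = 100%.
By sibling attribution (R3), Dmitri Silva is treated as also owning Ha-eun Silva's interest in Talon Foods Inc, giving 36% + 64% = 100%.
Chain via Stonebridge Pharma AG → Ridgefield Realty LP (R2): 63% × 32% × 35% = 7.056% of Orion Industries Corp.
Chain via Slate Media Ltd → Oakhollow Services GmbH (R2): 100% × 54% × 13% = 7.02% of Orion Industries Corp.
Chain via Talon Foods Inc. → Copperline Partners LP (R2): 100% × 51% × 28% = 14.28% of Orion Industries Corp.
Aggregating (R1): 7.056% + 7.02% + 14.28% = 28.356%.

28.356%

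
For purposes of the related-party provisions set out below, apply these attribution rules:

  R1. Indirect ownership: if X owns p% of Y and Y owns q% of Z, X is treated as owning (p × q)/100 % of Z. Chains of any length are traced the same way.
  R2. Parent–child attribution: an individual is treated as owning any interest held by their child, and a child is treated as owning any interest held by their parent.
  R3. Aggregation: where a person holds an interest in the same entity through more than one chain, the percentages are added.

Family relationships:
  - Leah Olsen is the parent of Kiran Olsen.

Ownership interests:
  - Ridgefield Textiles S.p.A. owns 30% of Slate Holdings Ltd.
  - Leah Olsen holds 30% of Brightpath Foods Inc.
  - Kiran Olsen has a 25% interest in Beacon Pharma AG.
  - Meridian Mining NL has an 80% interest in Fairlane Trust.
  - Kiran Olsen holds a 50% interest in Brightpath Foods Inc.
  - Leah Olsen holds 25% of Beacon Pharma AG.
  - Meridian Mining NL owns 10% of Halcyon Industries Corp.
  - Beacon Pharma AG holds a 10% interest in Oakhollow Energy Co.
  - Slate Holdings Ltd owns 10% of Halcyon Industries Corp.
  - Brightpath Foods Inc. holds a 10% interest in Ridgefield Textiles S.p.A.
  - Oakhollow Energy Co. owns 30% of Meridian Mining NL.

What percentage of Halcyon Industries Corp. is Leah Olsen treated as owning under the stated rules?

0.39%

By parent–child attribution (R2), Leah Olsen is treated as also owning Kiran Olsen's interest in Beacon Pharma AG, giving 25% + 25% = 50%.
By parent–child attribution (R2), Leah Olsen is treated as also owning Kiran Olsen's interest in Brightpath Foods Inc, giving 30% + 50% = 80%.
Chain via Beacon Pharma AG → Oakhollow Energy Co. → Meridian Mining NL (R1): 50% × 10% × 30% × 10% = 0.15% of Halcyon Industries Corp.
Chain via Brightpath Foods Inc. → Ridgefield Textiles S.p.A. → Slate Holdings Ltd (R1): 80% × 10% × 30% × 10% = 0.24% of Halcyon Industries Corp.
Aggregating (R3): 0.15% + 0.24% = 0.39%.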